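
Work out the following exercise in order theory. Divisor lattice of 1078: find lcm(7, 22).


In a divisor lattice, join = lcm (least common multiple).
gcd(7,22) = 1
lcm(7,22) = 7*22/gcd = 154/1 = 154


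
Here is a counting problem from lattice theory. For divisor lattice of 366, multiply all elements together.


Divisors of 366: [1, 2, 3, 6, 61, 122, 183, 366]
Product = n^(d(n)/2) = 366^(8/2)
Product = 17944209936


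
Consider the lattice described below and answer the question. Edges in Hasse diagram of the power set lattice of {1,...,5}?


A cover relation a -< b holds when a < b with no c strictly between.
Cover relations:
  {} -< {1}
  {} -< {2}
  {} -< {3}
  {} -< {4}
  {} -< {5}
  {1} -< {1,2}
  {1} -< {1,3}
  {1} -< {1,4}
  ...72 more
Total: 80


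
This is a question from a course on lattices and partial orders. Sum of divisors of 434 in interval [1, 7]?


Interval [1,7] in divisors of 434: [1, 7]
Sum = 8


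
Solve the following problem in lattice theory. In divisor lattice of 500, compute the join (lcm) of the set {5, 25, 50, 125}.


In a divisor lattice, join = lcm (least common multiple).
Compute lcm iteratively: start with first element, then lcm(current, next).
Elements: [5, 25, 50, 125]
lcm(5,25) = 25
lcm(25,50) = 50
lcm(50,125) = 250
Final lcm = 250


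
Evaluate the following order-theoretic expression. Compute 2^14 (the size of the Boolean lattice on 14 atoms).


Power set = 2^n.
2^14 = 16384


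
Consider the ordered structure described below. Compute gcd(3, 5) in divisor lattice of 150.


In a divisor lattice, meet = gcd (greatest common divisor).
By Euclidean algorithm or factoring: gcd(3,5) = 1


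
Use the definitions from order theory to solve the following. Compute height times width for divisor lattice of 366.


Height = length of longest chain minus 1; width = size of largest antichain.
A maximum chain: 1 | 61 | 183 | 366  (height 3).
A maximum antichain: {2, 3, 61}  (width 3).
Product = 3 * 3 = 9


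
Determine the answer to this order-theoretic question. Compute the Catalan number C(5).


C(n) = C(2n, n) / (n+1).
C(10, 5) = 252
C(5) = 252 / 6 = 42


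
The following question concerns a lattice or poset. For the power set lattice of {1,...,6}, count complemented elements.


An element a is complemented if some b has a meet b = bottom, a join b = top.
every subset A has complement S\A, so all elements are complemented.
Complemented elements: {}, {1}, {2}, {3}, {4}, {5}, ... (58 more)
Count: 64


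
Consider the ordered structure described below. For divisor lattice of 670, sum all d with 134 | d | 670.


Interval [134,670] in divisors of 670: [134, 670]
Sum = 804


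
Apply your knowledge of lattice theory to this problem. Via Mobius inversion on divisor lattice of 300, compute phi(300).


phi(n) = n * prod_{p|n} (1 - 1/p).
Prime divisors of 300: [2, 3, 5]
phi(300) = 300 * (1 - 1/2) * (1 - 1/3) * (1 - 1/5)
phi(300) = 80


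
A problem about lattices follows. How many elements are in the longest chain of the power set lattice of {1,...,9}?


A chain is a totally ordered subset; we count the number of elements in a maximum chain.
Compute, for each element x, the size of the longest chain ending at x:
  {}: 1
  {1}: 2
  {2}: 2
  {3}: 2
  {4}: 2
  {5}: 2
  ...
A maximum chain: {} < {1} < {1,2} < {1,2,3} < {1,2,3,4} < {1,2,3,4,5} < {1,2,3,4,5,6} < {1,2,3,4,5,6,7} < {1,2,3,4,5,6,7,8} < {1,2,3,4,5,6,7,8,9}
Number of elements in the longest chain: 10


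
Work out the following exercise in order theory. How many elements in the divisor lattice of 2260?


Divisors of 2260: [1, 2, 4, 5, 10, 20, 113, 226, 452, 565, 1130, 2260]
Count: 12


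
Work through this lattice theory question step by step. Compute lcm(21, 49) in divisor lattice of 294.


In a divisor lattice, join = lcm (least common multiple).
gcd(21,49) = 7
lcm(21,49) = 21*49/gcd = 1029/7 = 147


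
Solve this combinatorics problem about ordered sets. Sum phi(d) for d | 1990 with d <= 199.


Divisors of 1990 up to 199: [1, 2, 5, 10, 199]
phi values: [1, 1, 4, 4, 198]
Sum = 208


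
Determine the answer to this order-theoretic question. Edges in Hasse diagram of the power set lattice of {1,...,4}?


A cover relation a -< b holds when a < b with no c strictly between.
Cover relations:
  {} -< {1}
  {} -< {2}
  {} -< {3}
  {} -< {4}
  {1} -< {1,2}
  {1} -< {1,3}
  {1} -< {1,4}
  {2} -< {1,2}
  ...24 more
Total: 32


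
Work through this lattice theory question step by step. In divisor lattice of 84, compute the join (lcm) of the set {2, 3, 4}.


In a divisor lattice, join = lcm (least common multiple).
Compute lcm iteratively: start with first element, then lcm(current, next).
Elements: [2, 3, 4]
lcm(2,3) = 6
lcm(6,4) = 12
Final lcm = 12


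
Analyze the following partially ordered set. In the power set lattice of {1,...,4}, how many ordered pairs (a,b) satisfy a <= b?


The order relation is {(a,b) : a <= b}, reflexive so it includes (a,a).
Examples: ({},{}), ({},{1,2}), ({},{1,2,3}), ({},{1,2,3,4}), ({},{1,2,4}), ...
Total ordered pairs: 81


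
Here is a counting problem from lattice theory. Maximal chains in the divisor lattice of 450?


A maximal chain goes from the minimum element to a maximal element via cover relations.
Counting all min-to-max paths in the cover graph.
Total maximal chains: 30


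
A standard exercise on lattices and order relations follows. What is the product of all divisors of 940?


Divisors of 940: [1, 2, 4, 5, 10, 20, 47, 94, 188, 235, 470, 940]
Product = n^(d(n)/2) = 940^(12/2)
Product = 689869781056000000


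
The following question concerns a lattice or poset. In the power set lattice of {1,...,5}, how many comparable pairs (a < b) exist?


A comparable pair {a,b} has a < b or b < a in the order.
Count unordered pairs where one element is strictly below the other.
Examples: {{},{1}}, {{},{2}}, {{},{3}}, {{},{4}}, ...
Total comparable pairs: 211


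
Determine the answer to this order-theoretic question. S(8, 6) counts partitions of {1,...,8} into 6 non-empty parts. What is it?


S(n,k) = k*S(n-1,k) + S(n-1,k-1).
S(7,6) = 21, S(7,5) = 140
S(8,6) = 6*21 + 140 = 126 + 140
S(8,6) = 266


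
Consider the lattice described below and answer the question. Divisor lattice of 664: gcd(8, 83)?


Meet=gcd.
gcd(8,83)=1


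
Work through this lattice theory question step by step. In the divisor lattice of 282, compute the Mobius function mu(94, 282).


In a divisor lattice, mu(a,b) = mu(b/a) where mu is the classical Mobius function.
b/a = 282/94 = 3
Prime factorization of 3: primes [3]
3 is squarefree with 1 prime factor(s), so mu(3) = (-1)^1 = -1


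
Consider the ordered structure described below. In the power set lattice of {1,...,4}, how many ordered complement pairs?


Complement pair (a,b): a meet b = bottom, a join b = top.
Here: A intersect B = {} and A union B = {1,...,4}.
Pairs found: ({},{1,2,3,4}), ({1},{2,3,4}), ({2},{1,3,4}), ({3},{1,2,4}), ... (12 more)
Total ordered pairs: 16


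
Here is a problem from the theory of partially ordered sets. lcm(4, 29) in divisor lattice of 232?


Join=lcm.
gcd(4,29)=1
lcm=116


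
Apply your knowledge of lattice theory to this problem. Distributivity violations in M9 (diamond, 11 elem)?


Distributive law: a ^ (b v c) = (a ^ b) v (a ^ c).
Check all 11^3 = 1331 ordered triples (a,b,c).
  e.g. a=a1, b=a2, c=a3: lhs=a1 != rhs=0
  e.g. a=a1, b=a2, c=a4: lhs=a1 != rhs=0
Total violating triples: 504


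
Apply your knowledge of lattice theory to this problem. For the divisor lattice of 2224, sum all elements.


sigma(n) = sum of divisors.
Divisors of 2224: [1, 2, 4, 8, 16, 139, 278, 556, 1112, 2224]
Sum = 4340


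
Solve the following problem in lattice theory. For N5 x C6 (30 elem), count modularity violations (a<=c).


Modular law: if a <= c then a v (b ^ c) = (a v b) ^ c.
Check all triples (a,b,c) with a <= c among 30 elements.
  e.g. a=(a,0), b=(c,0), c=(b,0): lhs=(a,0) != rhs=(b,0)
  e.g. a=(a,0), b=(c,1), c=(b,0): lhs=(a,0) != rhs=(b,0)
Total violating triples: 126


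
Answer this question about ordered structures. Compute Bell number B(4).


B(n) = number of set partitions of an n-element set.
B(n) satisfies the recurrence: B(n+1) = sum_k C(n,k)*B(k).
B(4) = 15


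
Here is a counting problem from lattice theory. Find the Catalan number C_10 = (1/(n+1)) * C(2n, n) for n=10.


C(n) = C(2n, n) / (n+1).
C(20, 10) = 184756
C(10) = 184756 / 11 = 16796


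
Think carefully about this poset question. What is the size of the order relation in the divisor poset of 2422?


The order relation is {(a,b) : a <= b}, reflexive so it includes (a,a).
Examples: (1,1), (1,1211), (1,14), (1,173), (1,2), ...
Total ordered pairs: 27


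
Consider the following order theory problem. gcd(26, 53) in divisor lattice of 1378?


Meet=gcd.
gcd(26,53)=1


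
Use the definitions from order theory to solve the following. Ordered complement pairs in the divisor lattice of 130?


Complement pair (a,b): a meet b = bottom, a join b = top.
Here: gcd(a,b)=1 and lcm(a,b)=130, i.e. a*b=130 with a,b coprime.
Pairs found: (1,130), (2,65), (5,26), (10,13), ... (4 more)
Total ordered pairs: 8


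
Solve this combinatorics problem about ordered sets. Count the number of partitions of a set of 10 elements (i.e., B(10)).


B(n) = number of set partitions of an n-element set.
B(n) satisfies the recurrence: B(n+1) = sum_k C(n,k)*B(k).
B(10) = 115975


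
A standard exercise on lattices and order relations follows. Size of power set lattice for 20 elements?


Power set = 2^n.
2^20 = 1048576


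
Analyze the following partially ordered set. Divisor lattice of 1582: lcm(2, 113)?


Join=lcm.
gcd(2,113)=1
lcm=226


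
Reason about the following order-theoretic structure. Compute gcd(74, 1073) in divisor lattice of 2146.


In a divisor lattice, meet = gcd (greatest common divisor).
By Euclidean algorithm or factoring: gcd(74,1073) = 37


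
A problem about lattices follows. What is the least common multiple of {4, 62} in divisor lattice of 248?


In a divisor lattice, join = lcm (least common multiple).
Compute lcm iteratively: start with first element, then lcm(current, next).
Elements: [4, 62]
lcm(4,62) = 124
Final lcm = 124


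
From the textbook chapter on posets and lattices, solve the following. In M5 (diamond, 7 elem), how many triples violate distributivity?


Distributive law: a ^ (b v c) = (a ^ b) v (a ^ c).
Check all 7^3 = 343 ordered triples (a,b,c).
  e.g. a=a1, b=a2, c=a3: lhs=a1 != rhs=0
  e.g. a=a1, b=a2, c=a4: lhs=a1 != rhs=0
Total violating triples: 60


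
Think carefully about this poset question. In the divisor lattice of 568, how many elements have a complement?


An element a is complemented if some b has a meet b = bottom, a join b = top.
a is complemented iff gcd(a, n/a)=1, i.e. a is a unitary divisor of 568.
Complemented elements: 1, 8, 71, 568
Count: 4


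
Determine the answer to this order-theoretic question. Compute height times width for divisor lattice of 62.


Height = length of longest chain minus 1; width = size of largest antichain.
A maximum chain: 1 | 31 | 62  (height 2).
A maximum antichain: {2, 31}  (width 2).
Product = 2 * 2 = 4


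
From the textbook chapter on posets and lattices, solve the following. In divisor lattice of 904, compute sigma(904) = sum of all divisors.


sigma(n) = sum of divisors.
Divisors of 904: [1, 2, 4, 8, 113, 226, 452, 904]
Sum = 1710


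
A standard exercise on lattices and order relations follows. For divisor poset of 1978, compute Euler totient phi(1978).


phi(n) = n * prod_{p|n} (1 - 1/p).
Prime divisors of 1978: [2, 23, 43]
phi(1978) = 1978 * (1 - 1/2) * (1 - 1/23) * (1 - 1/43)
phi(1978) = 924


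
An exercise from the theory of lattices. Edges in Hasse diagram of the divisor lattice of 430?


A cover relation a -< b holds when a < b with no c strictly between.
Cover relations:
  1 -< 2
  1 -< 5
  1 -< 43
  2 -< 10
  2 -< 86
  5 -< 10
  5 -< 215
  10 -< 430
  ...4 more
Total: 12


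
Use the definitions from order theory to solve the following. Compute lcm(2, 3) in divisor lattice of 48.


In a divisor lattice, join = lcm (least common multiple).
gcd(2,3) = 1
lcm(2,3) = 2*3/gcd = 6/1 = 6


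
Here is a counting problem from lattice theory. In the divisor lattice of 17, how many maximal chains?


A maximal chain goes from the minimum element to a maximal element via cover relations.
Counting all min-to-max paths in the cover graph.
Total maximal chains: 1


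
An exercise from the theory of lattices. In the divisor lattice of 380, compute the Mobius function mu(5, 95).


In a divisor lattice, mu(a,b) = mu(b/a) where mu is the classical Mobius function.
b/a = 95/5 = 19
Prime factorization of 19: primes [19]
19 is squarefree with 1 prime factor(s), so mu(19) = (-1)^1 = -1


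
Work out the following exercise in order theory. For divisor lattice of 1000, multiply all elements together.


Divisors of 1000: [1, 2, 4, 5, 8, 10, 20, 25, 40, 50, 100, 125, 200, 250, 500, 1000]
Product = n^(d(n)/2) = 1000^(16/2)
Product = 1000000000000000000000000


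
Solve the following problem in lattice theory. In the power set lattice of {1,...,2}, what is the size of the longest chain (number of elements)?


A chain is a totally ordered subset; we count the number of elements in a maximum chain.
Compute, for each element x, the size of the longest chain ending at x:
  {}: 1
  {1}: 2
  {2}: 2
  {1,2}: 3
A maximum chain: {} < {1} < {1,2}
Number of elements in the longest chain: 3


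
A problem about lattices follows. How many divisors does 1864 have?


Divisors of 1864: [1, 2, 4, 8, 233, 466, 932, 1864]
Count: 8


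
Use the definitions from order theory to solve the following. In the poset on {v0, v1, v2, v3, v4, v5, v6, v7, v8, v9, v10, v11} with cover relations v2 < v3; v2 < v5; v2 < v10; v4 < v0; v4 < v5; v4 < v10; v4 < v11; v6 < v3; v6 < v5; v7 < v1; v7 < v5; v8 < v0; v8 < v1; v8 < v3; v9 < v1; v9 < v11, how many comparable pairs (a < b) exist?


A comparable pair {a,b} has a < b or b < a in the order.
Count unordered pairs where one element is strictly below the other.
Examples: {v0,v4}, {v0,v8}, {v1,v7}, {v1,v8}, ...
Total comparable pairs: 16


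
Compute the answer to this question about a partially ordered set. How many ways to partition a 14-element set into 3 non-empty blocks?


S(n,k) = k*S(n-1,k) + S(n-1,k-1).
S(13,3) = 261625, S(13,2) = 4095
S(14,3) = 3*261625 + 4095 = 784875 + 4095
S(14,3) = 788970


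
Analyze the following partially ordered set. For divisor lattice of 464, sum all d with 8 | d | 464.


Interval [8,464] in divisors of 464: [8, 16, 232, 464]
Sum = 720


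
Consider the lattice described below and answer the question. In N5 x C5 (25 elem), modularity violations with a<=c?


Modular law: if a <= c then a v (b ^ c) = (a v b) ^ c.
Check all triples (a,b,c) with a <= c among 25 elements.
  e.g. a=(a,0), b=(c,0), c=(b,0): lhs=(a,0) != rhs=(b,0)
  e.g. a=(a,0), b=(c,1), c=(b,0): lhs=(a,0) != rhs=(b,0)
Total violating triples: 75


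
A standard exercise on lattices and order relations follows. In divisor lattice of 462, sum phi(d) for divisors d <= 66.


Divisors of 462 up to 66: [1, 2, 3, 6, 7, 11, 14, 21, 22, 33, 42, 66]
phi values: [1, 1, 2, 2, 6, 10, 6, 12, 10, 20, 12, 20]
Sum = 102


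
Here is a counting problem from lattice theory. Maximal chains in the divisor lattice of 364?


A maximal chain goes from the minimum element to a maximal element via cover relations.
Counting all min-to-max paths in the cover graph.
Total maximal chains: 12


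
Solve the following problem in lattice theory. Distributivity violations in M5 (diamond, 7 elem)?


Distributive law: a ^ (b v c) = (a ^ b) v (a ^ c).
Check all 7^3 = 343 ordered triples (a,b,c).
  e.g. a=a1, b=a2, c=a3: lhs=a1 != rhs=0
  e.g. a=a1, b=a2, c=a4: lhs=a1 != rhs=0
Total violating triples: 60


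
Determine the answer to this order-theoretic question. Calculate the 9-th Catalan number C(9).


C(n) = C(2n, n) / (n+1).
C(18, 9) = 48620
C(9) = 48620 / 10 = 4862


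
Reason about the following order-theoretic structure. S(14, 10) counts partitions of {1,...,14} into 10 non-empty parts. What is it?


S(n,k) = k*S(n-1,k) + S(n-1,k-1).
S(13,10) = 39325, S(13,9) = 359502
S(14,10) = 10*39325 + 359502 = 393250 + 359502
S(14,10) = 752752


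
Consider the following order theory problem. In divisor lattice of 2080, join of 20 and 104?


In a divisor lattice, join = lcm (least common multiple).
gcd(20,104) = 4
lcm(20,104) = 20*104/gcd = 2080/4 = 520


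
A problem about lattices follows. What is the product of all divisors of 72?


Divisors of 72: [1, 2, 3, 4, 6, 8, 9, 12, 18, 24, 36, 72]
Product = n^(d(n)/2) = 72^(12/2)
Product = 139314069504


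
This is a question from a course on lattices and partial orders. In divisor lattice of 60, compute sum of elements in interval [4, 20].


Interval [4,20] in divisors of 60: [4, 20]
Sum = 24


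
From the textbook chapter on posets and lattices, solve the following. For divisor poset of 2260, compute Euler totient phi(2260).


phi(n) = n * prod_{p|n} (1 - 1/p).
Prime divisors of 2260: [2, 5, 113]
phi(2260) = 2260 * (1 - 1/2) * (1 - 1/5) * (1 - 1/113)
phi(2260) = 896


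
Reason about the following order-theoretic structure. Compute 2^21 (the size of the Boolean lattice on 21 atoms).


Power set = 2^n.
2^21 = 2097152


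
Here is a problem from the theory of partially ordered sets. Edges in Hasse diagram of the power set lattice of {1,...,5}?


A cover relation a -< b holds when a < b with no c strictly between.
Cover relations:
  {} -< {1}
  {} -< {2}
  {} -< {3}
  {} -< {4}
  {} -< {5}
  {1} -< {1,2}
  {1} -< {1,3}
  {1} -< {1,4}
  ...72 more
Total: 80


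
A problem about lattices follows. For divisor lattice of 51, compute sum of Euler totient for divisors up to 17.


Divisors of 51 up to 17: [1, 3, 17]
phi values: [1, 2, 16]
Sum = 19


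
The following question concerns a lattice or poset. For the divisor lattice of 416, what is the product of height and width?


Height = length of longest chain minus 1; width = size of largest antichain.
A maximum chain: 1 | 13 | 26 | 52 | 104 | 208 | 416  (height 6).
A maximum antichain: {2, 13}  (width 2).
Product = 6 * 2 = 12


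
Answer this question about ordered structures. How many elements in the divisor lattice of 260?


Divisors of 260: [1, 2, 4, 5, 10, 13, 20, 26, 52, 65, 130, 260]
Count: 12


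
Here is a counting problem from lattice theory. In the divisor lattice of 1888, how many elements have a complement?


An element a is complemented if some b has a meet b = bottom, a join b = top.
a is complemented iff gcd(a, n/a)=1, i.e. a is a unitary divisor of 1888.
Complemented elements: 1, 32, 59, 1888
Count: 4


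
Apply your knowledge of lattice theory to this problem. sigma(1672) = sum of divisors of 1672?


sigma(n) = sum of divisors.
Divisors of 1672: [1, 2, 4, 8, 11, 19, 22, 38, 44, 76, 88, 152, 209, 418, 836, 1672]
Sum = 3600


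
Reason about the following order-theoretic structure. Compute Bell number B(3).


B(n) = number of set partitions of an n-element set.
B(n) satisfies the recurrence: B(n+1) = sum_k C(n,k)*B(k).
B(3) = 5


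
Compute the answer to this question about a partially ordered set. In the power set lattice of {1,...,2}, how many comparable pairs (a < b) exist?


A comparable pair {a,b} has a < b or b < a in the order.
Count unordered pairs where one element is strictly below the other.
Examples: {{},{1}}, {{},{2}}, {{},{1,2}}, {{1},{1,2}}, ...
Total comparable pairs: 5


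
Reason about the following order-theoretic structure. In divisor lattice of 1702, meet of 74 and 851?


In a divisor lattice, meet = gcd (greatest common divisor).
By Euclidean algorithm or factoring: gcd(74,851) = 37


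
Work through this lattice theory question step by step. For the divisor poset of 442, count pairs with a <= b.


The order relation is {(a,b) : a <= b}, reflexive so it includes (a,a).
Examples: (1,1), (1,13), (1,17), (1,2), (1,221), ...
Total ordered pairs: 27


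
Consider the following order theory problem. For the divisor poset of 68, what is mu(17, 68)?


In a divisor lattice, mu(a,b) = mu(b/a) where mu is the classical Mobius function.
b/a = 68/17 = 4
Prime factorization of 4: primes [2]
4 is not squarefree, so mu(4) = 0


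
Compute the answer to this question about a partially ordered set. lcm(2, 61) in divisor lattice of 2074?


Join=lcm.
gcd(2,61)=1
lcm=122


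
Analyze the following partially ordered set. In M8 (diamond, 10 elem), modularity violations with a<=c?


Modular law: if a <= c then a v (b ^ c) = (a v b) ^ c.
Check all triples (a,b,c) with a <= c among 10 elements.
This lattice is modular (diamonds M_m and their chain-products are modular).
Total violating triples: 0


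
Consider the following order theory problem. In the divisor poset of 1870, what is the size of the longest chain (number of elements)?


A chain is a totally ordered subset; we count the number of elements in a maximum chain.
Compute, for each element x, the size of the longest chain ending at x:
  1: 1
  2: 2
  5: 2
  11: 2
  17: 2
  10: 3
  ...
A maximum chain: 1 < 2 < 10 < 110 < 1870
Number of elements in the longest chain: 5


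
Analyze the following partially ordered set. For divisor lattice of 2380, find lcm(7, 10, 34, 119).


In a divisor lattice, join = lcm (least common multiple).
Compute lcm iteratively: start with first element, then lcm(current, next).
Elements: [7, 10, 34, 119]
lcm(7,10) = 70
lcm(70,34) = 1190
lcm(1190,119) = 1190
Final lcm = 1190


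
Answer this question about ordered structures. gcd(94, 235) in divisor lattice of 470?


Meet=gcd.
gcd(94,235)=47


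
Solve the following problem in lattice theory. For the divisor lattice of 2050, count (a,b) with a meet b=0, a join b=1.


Complement pair (a,b): a meet b = bottom, a join b = top.
Here: gcd(a,b)=1 and lcm(a,b)=2050, i.e. a*b=2050 with a,b coprime.
Pairs found: (1,2050), (2,1025), (25,82), (41,50), ... (4 more)
Total ordered pairs: 8


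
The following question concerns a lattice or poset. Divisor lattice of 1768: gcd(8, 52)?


Meet=gcd.
gcd(8,52)=4


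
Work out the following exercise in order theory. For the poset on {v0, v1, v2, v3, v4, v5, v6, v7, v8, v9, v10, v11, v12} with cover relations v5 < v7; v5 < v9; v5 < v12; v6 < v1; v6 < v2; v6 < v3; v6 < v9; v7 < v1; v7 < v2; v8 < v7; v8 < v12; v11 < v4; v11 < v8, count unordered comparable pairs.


A comparable pair {a,b} has a < b or b < a in the order.
Count unordered pairs where one element is strictly below the other.
Examples: {v1,v5}, {v1,v6}, {v1,v7}, {v1,v8}, ...
Total comparable pairs: 21


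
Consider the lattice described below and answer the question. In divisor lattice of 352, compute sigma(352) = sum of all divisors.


sigma(n) = sum of divisors.
Divisors of 352: [1, 2, 4, 8, 11, 16, 22, 32, 44, 88, 176, 352]
Sum = 756


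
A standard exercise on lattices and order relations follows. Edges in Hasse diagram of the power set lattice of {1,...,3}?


A cover relation a -< b holds when a < b with no c strictly between.
Cover relations:
  {} -< {1}
  {} -< {2}
  {} -< {3}
  {1} -< {1,2}
  {1} -< {1,3}
  {2} -< {1,2}
  {2} -< {2,3}
  {3} -< {1,3}
  ...4 more
Total: 12


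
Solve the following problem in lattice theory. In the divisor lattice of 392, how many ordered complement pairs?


Complement pair (a,b): a meet b = bottom, a join b = top.
Here: gcd(a,b)=1 and lcm(a,b)=392, i.e. a*b=392 with a,b coprime.
Pairs found: (1,392), (8,49), (49,8), (392,1)
Total ordered pairs: 4


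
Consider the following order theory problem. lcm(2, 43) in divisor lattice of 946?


Join=lcm.
gcd(2,43)=1
lcm=86


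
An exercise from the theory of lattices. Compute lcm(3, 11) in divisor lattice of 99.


In a divisor lattice, join = lcm (least common multiple).
gcd(3,11) = 1
lcm(3,11) = 3*11/gcd = 33/1 = 33


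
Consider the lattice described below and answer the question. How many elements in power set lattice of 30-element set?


Power set = 2^n.
2^30 = 1073741824


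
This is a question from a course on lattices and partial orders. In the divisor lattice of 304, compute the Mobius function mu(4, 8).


In a divisor lattice, mu(a,b) = mu(b/a) where mu is the classical Mobius function.
b/a = 8/4 = 2
Prime factorization of 2: primes [2]
2 is squarefree with 1 prime factor(s), so mu(2) = (-1)^1 = -1


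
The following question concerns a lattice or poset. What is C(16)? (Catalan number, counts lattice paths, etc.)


C(n) = C(2n, n) / (n+1).
C(32, 16) = 601080390
C(16) = 601080390 / 17 = 35357670


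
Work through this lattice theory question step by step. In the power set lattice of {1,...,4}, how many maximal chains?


A maximal chain goes from the minimum element to a maximal element via cover relations.
Counting all min-to-max paths in the cover graph.
Total maximal chains: 24


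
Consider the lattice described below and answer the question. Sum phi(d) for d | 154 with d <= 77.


Divisors of 154 up to 77: [1, 2, 7, 11, 14, 22, 77]
phi values: [1, 1, 6, 10, 6, 10, 60]
Sum = 94


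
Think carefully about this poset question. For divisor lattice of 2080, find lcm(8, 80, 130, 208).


In a divisor lattice, join = lcm (least common multiple).
Compute lcm iteratively: start with first element, then lcm(current, next).
Elements: [8, 80, 130, 208]
lcm(8,80) = 80
lcm(80,130) = 1040
lcm(1040,208) = 1040
Final lcm = 1040


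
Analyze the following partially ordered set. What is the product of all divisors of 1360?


Divisors of 1360: [1, 2, 4, 5, 8, 10, 16, 17, 20, 34, 40, 68, 80, 85, 136, 170, 272, 340, 680, 1360]
Product = n^(d(n)/2) = 1360^(20/2)
Product = 21646569678409836789760000000000


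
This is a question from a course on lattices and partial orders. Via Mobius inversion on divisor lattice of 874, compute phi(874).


phi(n) = n * prod_{p|n} (1 - 1/p).
Prime divisors of 874: [2, 19, 23]
phi(874) = 874 * (1 - 1/2) * (1 - 1/19) * (1 - 1/23)
phi(874) = 396


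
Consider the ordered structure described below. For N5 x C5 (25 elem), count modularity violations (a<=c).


Modular law: if a <= c then a v (b ^ c) = (a v b) ^ c.
Check all triples (a,b,c) with a <= c among 25 elements.
  e.g. a=(a,0), b=(c,0), c=(b,0): lhs=(a,0) != rhs=(b,0)
  e.g. a=(a,0), b=(c,1), c=(b,0): lhs=(a,0) != rhs=(b,0)
Total violating triples: 75


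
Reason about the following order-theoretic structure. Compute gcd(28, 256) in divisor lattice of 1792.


In a divisor lattice, meet = gcd (greatest common divisor).
By Euclidean algorithm or factoring: gcd(28,256) = 4


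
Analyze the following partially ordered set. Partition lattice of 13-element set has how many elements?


B(n) = number of set partitions of an n-element set.
B(n) satisfies the recurrence: B(n+1) = sum_k C(n,k)*B(k).
B(13) = 27644437


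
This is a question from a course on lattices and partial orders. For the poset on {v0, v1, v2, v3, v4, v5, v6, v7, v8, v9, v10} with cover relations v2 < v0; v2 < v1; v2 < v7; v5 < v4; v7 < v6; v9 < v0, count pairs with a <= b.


The order relation is {(a,b) : a <= b}, reflexive so it includes (a,a).
Examples: (v0,v0), (v1,v1), (v10,v10), (v2,v0), (v2,v1), ...
Total ordered pairs: 18


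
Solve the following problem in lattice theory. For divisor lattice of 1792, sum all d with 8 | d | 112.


Interval [8,112] in divisors of 1792: [8, 16, 56, 112]
Sum = 192


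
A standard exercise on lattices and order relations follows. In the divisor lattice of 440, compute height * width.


Height = length of longest chain minus 1; width = size of largest antichain.
A maximum chain: 1 | 11 | 55 | 110 | 220 | 440  (height 5).
A maximum antichain: {4, 10, 22, 55}  (width 4).
Product = 5 * 4 = 20


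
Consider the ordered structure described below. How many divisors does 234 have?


Divisors of 234: [1, 2, 3, 6, 9, 13, 18, 26, 39, 78, 117, 234]
Count: 12


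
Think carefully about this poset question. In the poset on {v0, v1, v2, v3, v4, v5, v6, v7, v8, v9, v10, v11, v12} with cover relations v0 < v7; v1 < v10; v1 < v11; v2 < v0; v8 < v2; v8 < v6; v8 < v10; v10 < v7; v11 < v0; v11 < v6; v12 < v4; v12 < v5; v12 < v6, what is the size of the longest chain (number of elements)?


A chain is a totally ordered subset; we count the number of elements in a maximum chain.
Compute, for each element x, the size of the longest chain ending at x:
  v1: 1
  v3: 1
  v8: 1
  v9: 1
  v12: 1
  v2: 2
  ...
A maximum chain: v8 < v2 < v0 < v7
Number of elements in the longest chain: 4


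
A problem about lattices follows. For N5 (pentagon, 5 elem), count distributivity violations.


Distributive law: a ^ (b v c) = (a ^ b) v (a ^ c).
Check all 5^3 = 125 ordered triples (a,b,c).
  e.g. a=b, b=a, c=c: lhs=b != rhs=a
  e.g. a=b, b=c, c=a: lhs=b != rhs=a
Total violating triples: 2


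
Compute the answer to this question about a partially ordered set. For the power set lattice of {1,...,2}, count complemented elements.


An element a is complemented if some b has a meet b = bottom, a join b = top.
every subset A has complement S\A, so all elements are complemented.
Complemented elements: {}, {1}, {2}, {1,2}
Count: 4


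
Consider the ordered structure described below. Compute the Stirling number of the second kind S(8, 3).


S(n,k) = k*S(n-1,k) + S(n-1,k-1).
S(7,3) = 301, S(7,2) = 63
S(8,3) = 3*301 + 63 = 903 + 63
S(8,3) = 966


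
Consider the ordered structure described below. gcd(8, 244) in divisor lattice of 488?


Meet=gcd.
gcd(8,244)=4


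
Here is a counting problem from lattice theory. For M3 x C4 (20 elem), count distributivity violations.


Distributive law: a ^ (b v c) = (a ^ b) v (a ^ c).
Check all 20^3 = 8000 ordered triples (a,b,c).
  e.g. a=(a1,0), b=(a2,0), c=(a3,0): lhs=(a1,0) != rhs=(0,0)
  e.g. a=(a1,0), b=(a2,0), c=(a3,1): lhs=(a1,0) != rhs=(0,0)
Total violating triples: 384


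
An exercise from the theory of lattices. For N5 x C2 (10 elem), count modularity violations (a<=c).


Modular law: if a <= c then a v (b ^ c) = (a v b) ^ c.
Check all triples (a,b,c) with a <= c among 10 elements.
  e.g. a=(a,0), b=(c,0), c=(b,0): lhs=(a,0) != rhs=(b,0)
  e.g. a=(a,0), b=(c,1), c=(b,0): lhs=(a,0) != rhs=(b,0)
Total violating triples: 6


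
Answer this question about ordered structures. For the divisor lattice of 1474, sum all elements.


sigma(n) = sum of divisors.
Divisors of 1474: [1, 2, 11, 22, 67, 134, 737, 1474]
Sum = 2448


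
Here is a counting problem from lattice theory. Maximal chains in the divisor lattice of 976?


A maximal chain goes from the minimum element to a maximal element via cover relations.
Counting all min-to-max paths in the cover graph.
Total maximal chains: 5


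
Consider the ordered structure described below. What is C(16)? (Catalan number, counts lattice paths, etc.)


C(n) = C(2n, n) / (n+1).
C(32, 16) = 601080390
C(16) = 601080390 / 17 = 35357670


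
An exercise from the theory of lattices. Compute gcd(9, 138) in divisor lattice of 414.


In a divisor lattice, meet = gcd (greatest common divisor).
By Euclidean algorithm or factoring: gcd(9,138) = 3


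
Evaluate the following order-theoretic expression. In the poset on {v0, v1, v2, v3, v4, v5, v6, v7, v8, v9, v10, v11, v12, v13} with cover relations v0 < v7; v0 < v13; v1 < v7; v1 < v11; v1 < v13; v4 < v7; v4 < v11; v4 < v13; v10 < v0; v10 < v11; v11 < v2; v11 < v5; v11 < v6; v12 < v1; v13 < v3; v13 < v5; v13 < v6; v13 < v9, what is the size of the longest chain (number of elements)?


A chain is a totally ordered subset; we count the number of elements in a maximum chain.
Compute, for each element x, the size of the longest chain ending at x:
  v4: 1
  v8: 1
  v10: 1
  v12: 1
  v0: 2
  v1: 2
  ...
A maximum chain: v12 < v1 < v11 < v2
Number of elements in the longest chain: 4


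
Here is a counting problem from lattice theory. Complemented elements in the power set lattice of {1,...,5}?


An element a is complemented if some b has a meet b = bottom, a join b = top.
every subset A has complement S\A, so all elements are complemented.
Complemented elements: {}, {1}, {2}, {3}, {4}, {5}, ... (26 more)
Count: 32


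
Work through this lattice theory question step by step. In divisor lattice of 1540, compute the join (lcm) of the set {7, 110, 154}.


In a divisor lattice, join = lcm (least common multiple).
Compute lcm iteratively: start with first element, then lcm(current, next).
Elements: [7, 110, 154]
lcm(7,110) = 770
lcm(770,154) = 770
Final lcm = 770


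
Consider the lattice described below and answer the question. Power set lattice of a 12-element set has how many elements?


Power set = 2^n.
2^12 = 4096


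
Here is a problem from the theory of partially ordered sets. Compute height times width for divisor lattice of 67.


Height = length of longest chain minus 1; width = size of largest antichain.
A maximum chain: 1 | 67  (height 1).
A maximum antichain: {1}  (width 1).
Product = 1 * 1 = 1


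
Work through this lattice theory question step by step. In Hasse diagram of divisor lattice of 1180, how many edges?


A cover relation a -< b holds when a < b with no c strictly between.
Cover relations:
  1 -< 2
  1 -< 5
  1 -< 59
  2 -< 4
  2 -< 10
  2 -< 118
  4 -< 20
  4 -< 236
  ...12 more
Total: 20


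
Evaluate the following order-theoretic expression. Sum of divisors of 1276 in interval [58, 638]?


Interval [58,638] in divisors of 1276: [58, 638]
Sum = 696


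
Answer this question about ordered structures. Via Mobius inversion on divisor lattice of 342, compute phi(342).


phi(n) = n * prod_{p|n} (1 - 1/p).
Prime divisors of 342: [2, 3, 19]
phi(342) = 342 * (1 - 1/2) * (1 - 1/3) * (1 - 1/19)
phi(342) = 108


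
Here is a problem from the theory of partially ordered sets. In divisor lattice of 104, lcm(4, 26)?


Join=lcm.
gcd(4,26)=2
lcm=52


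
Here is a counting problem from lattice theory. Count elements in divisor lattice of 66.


Divisors of 66: [1, 2, 3, 6, 11, 22, 33, 66]
Count: 8


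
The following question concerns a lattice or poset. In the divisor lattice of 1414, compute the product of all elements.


Divisors of 1414: [1, 2, 7, 14, 101, 202, 707, 1414]
Product = n^(d(n)/2) = 1414^(8/2)
Product = 3997584364816


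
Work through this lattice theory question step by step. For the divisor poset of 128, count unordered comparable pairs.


A comparable pair {a,b} has a < b or b < a in the order.
Count unordered pairs where one element is strictly below the other.
Examples: {1,2}, {1,4}, {1,8}, {1,16}, ...
Total comparable pairs: 28


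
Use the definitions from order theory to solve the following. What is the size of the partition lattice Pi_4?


B(n) = number of set partitions of an n-element set.
B(n) satisfies the recurrence: B(n+1) = sum_k C(n,k)*B(k).
B(4) = 15


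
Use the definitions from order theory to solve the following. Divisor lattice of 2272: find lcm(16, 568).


In a divisor lattice, join = lcm (least common multiple).
gcd(16,568) = 8
lcm(16,568) = 16*568/gcd = 9088/8 = 1136


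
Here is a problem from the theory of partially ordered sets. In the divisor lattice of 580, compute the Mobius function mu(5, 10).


In a divisor lattice, mu(a,b) = mu(b/a) where mu is the classical Mobius function.
b/a = 10/5 = 2
Prime factorization of 2: primes [2]
2 is squarefree with 1 prime factor(s), so mu(2) = (-1)^1 = -1


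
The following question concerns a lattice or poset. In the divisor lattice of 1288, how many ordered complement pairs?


Complement pair (a,b): a meet b = bottom, a join b = top.
Here: gcd(a,b)=1 and lcm(a,b)=1288, i.e. a*b=1288 with a,b coprime.
Pairs found: (1,1288), (7,184), (8,161), (23,56), ... (4 more)
Total ordered pairs: 8


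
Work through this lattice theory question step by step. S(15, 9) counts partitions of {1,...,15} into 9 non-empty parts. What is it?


S(n,k) = k*S(n-1,k) + S(n-1,k-1).
S(14,9) = 5135130, S(14,8) = 20912320
S(15,9) = 9*5135130 + 20912320 = 46216170 + 20912320
S(15,9) = 67128490


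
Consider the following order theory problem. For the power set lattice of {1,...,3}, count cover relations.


A cover relation a -< b holds when a < b with no c strictly between.
Cover relations:
  {} -< {1}
  {} -< {2}
  {} -< {3}
  {1} -< {1,2}
  {1} -< {1,3}
  {2} -< {1,2}
  {2} -< {2,3}
  {3} -< {1,3}
  ...4 more
Total: 12


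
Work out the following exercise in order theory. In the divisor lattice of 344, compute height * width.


Height = length of longest chain minus 1; width = size of largest antichain.
A maximum chain: 1 | 43 | 86 | 172 | 344  (height 4).
A maximum antichain: {2, 43}  (width 2).
Product = 4 * 2 = 8


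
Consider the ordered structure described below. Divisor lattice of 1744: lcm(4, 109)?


Join=lcm.
gcd(4,109)=1
lcm=436


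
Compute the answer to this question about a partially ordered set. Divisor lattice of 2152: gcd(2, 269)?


Meet=gcd.
gcd(2,269)=1


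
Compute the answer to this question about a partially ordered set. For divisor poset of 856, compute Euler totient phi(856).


phi(n) = n * prod_{p|n} (1 - 1/p).
Prime divisors of 856: [2, 107]
phi(856) = 856 * (1 - 1/2) * (1 - 1/107)
phi(856) = 424


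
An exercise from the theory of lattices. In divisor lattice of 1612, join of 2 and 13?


In a divisor lattice, join = lcm (least common multiple).
gcd(2,13) = 1
lcm(2,13) = 2*13/gcd = 26/1 = 26


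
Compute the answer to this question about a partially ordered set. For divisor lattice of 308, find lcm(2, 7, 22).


In a divisor lattice, join = lcm (least common multiple).
Compute lcm iteratively: start with first element, then lcm(current, next).
Elements: [2, 7, 22]
lcm(2,7) = 14
lcm(14,22) = 154
Final lcm = 154


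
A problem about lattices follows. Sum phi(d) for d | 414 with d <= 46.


Divisors of 414 up to 46: [1, 2, 3, 6, 9, 18, 23, 46]
phi values: [1, 1, 2, 2, 6, 6, 22, 22]
Sum = 62


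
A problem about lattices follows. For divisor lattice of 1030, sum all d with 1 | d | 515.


Interval [1,515] in divisors of 1030: [1, 5, 103, 515]
Sum = 624


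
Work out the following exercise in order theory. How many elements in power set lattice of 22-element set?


Power set = 2^n.
2^22 = 4194304


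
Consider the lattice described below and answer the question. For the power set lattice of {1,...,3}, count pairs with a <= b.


The order relation is {(a,b) : a <= b}, reflexive so it includes (a,a).
Examples: ({},{}), ({},{1,2}), ({},{1,2,3}), ({},{1,3}), ({},{1}), ...
Total ordered pairs: 27


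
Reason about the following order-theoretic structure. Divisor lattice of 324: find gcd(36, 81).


In a divisor lattice, meet = gcd (greatest common divisor).
By Euclidean algorithm or factoring: gcd(36,81) = 9


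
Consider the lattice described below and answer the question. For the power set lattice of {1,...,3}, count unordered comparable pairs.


A comparable pair {a,b} has a < b or b < a in the order.
Count unordered pairs where one element is strictly below the other.
Examples: {{},{1}}, {{},{2}}, {{},{3}}, {{},{1,2}}, ...
Total comparable pairs: 19


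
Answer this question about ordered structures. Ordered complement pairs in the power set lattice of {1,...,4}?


Complement pair (a,b): a meet b = bottom, a join b = top.
Here: A intersect B = {} and A union B = {1,...,4}.
Pairs found: ({},{1,2,3,4}), ({1},{2,3,4}), ({2},{1,3,4}), ({3},{1,2,4}), ... (12 more)
Total ordered pairs: 16
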